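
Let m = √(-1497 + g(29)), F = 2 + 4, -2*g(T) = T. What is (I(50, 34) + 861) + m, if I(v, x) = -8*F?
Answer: 813 + I*√6046/2 ≈ 813.0 + 38.878*I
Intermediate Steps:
g(T) = -T/2
F = 6
I(v, x) = -48 (I(v, x) = -8*6 = -48)
m = I*√6046/2 (m = √(-1497 - ½*29) = √(-1497 - 29/2) = √(-3023/2) = I*√6046/2 ≈ 38.878*I)
(I(50, 34) + 861) + m = (-48 + 861) + I*√6046/2 = 813 + I*√6046/2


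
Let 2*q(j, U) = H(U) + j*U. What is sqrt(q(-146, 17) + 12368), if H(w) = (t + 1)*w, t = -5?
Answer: sqrt(11093) ≈ 105.32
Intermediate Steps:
H(w) = -4*w (H(w) = (-5 + 1)*w = -4*w)
q(j, U) = -2*U + U*j/2 (q(j, U) = (-4*U + j*U)/2 = (-4*U + U*j)/2 = -2*U + U*j/2)
sqrt(q(-146, 17) + 12368) = sqrt((1/2)*17*(-4 - 146) + 12368) = sqrt((1/2)*17*(-150) + 12368) = sqrt(-1275 + 12368) = sqrt(11093)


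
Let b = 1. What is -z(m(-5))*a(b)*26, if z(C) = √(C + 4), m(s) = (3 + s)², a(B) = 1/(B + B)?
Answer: -26*√2 ≈ -36.770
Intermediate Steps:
a(B) = 1/(2*B)
z(C) = √(4 + C)
-z(m(-5))*a(b)*26 = -√(4 + (3 - 5)²)*((½)/1)*26 = -√(4 + (-2)²)*((½)*1)*26 = -√(4 + 4)*(½)*26 = -√8*(½)*26 = -(2*√2)*(½)*26 = -√2*26 = -26*√2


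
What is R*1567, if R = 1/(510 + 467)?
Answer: 1567/977 ≈ 1.6039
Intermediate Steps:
R = 1/977 ≈ 0.0010235
R*1567 = (1/977)*1567 = 1567/977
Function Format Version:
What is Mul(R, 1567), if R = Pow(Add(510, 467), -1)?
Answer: Rational(1567, 977) ≈ 1.6039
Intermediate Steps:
R = Rational(1, 977) (R = Pow(977, -1) = Rational(1, 977) ≈ 0.0010235)
Mul(R, 1567) = Mul(Rational(1, 977), 1567) = Rational(1567, 977)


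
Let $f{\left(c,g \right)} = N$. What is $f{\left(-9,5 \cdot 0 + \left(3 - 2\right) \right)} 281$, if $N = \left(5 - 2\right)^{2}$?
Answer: $2529$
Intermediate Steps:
$N = 9$ ($N = 3^{2} = 9$)
$f{\left(c,g \right)} = 9$
$f{\left(-9,5 \cdot 0 + \left(3 - 2\right) \right)} 281 = 9 \cdot 281 = 2529$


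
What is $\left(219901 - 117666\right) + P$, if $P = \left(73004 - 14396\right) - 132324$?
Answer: $28519$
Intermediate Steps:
$P = -73716$ ($P = \left(73004 - 14396\right) - 132324 = 58608 - 132324 = -73716$)
$\left(219901 - 117666\right) + P = \left(219901 - 117666\right) - 73716 = 102235 - 73716 = 28519$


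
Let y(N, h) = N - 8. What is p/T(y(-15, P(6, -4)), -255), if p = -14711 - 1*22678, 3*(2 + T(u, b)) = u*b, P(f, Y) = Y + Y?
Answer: -12463/651 ≈ -19.144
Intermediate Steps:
P(f, Y) = 2*Y
y(N, h) = -8 + N
T(u, b) = -2 + b*u/3 (T(u, b) = -2 + (u*b)/3 = -2 + (b*u)/3 = -2 + b*u/3)
p = -37389 (p = -14711 - 22678 = -37389)
p/T(y(-15, P(6, -4)), -255) = -37389/(-2 + (⅓)*(-255)*(-8 - 15)) = -37389/(-2 + (⅓)*(-255)*(-23)) = -37389/(-2 + 1955) = -37389/1953 = -37389*1/1953 = -12463/651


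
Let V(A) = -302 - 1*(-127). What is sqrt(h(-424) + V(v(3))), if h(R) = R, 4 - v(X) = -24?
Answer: I*sqrt(599) ≈ 24.474*I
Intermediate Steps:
v(X) = 28 (v(X) = 4 - 1*(-24) = 4 + 24 = 28)
V(A) = -175 (V(A) = -302 + 127 = -175)
sqrt(h(-424) + V(v(3))) = sqrt(-424 - 175) = sqrt(-599) = I*sqrt(599)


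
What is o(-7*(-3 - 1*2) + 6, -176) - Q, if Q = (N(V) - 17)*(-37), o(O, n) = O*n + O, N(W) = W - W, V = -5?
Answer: -7804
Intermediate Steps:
N(W) = 0
o(O, n) = O + O*n
Q = 629 (Q = (0 - 17)*(-37) = -17*(-37) = 629)
o(-7*(-3 - 1*2) + 6, -176) - Q = (-7*(-3 - 1*2) + 6)*(1 - 176) - 1*629 = (-7*(-3 - 2) + 6)*(-175) - 629 = (-7*(-5) + 6)*(-175) - 629 = (35 + 6)*(-175) - 629 = 41*(-175) - 629 = -7175 - 629 = -7804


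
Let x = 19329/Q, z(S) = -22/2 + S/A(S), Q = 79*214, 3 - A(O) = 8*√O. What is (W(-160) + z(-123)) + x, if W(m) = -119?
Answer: -5724870215/44412062 - 328*I*√123/2627 ≈ -128.9 - 1.3847*I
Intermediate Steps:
A(O) = 3 - 8*√O
Q = 16906
z(S) = -11 + S/(3 - 8*√S) (z(S) = -22/2 + S/(3 - 8*√S) = -22*½ + S/(3 - 8*√S) = -11 + S/(3 - 8*√S))
x = 19329/16906 ≈ 1.1433
(W(-160) + z(-123)) + x = (-119 + (33 - 1*(-123) - 88*I*√123)/(-3 + 8*√(-123))) + 19329/16906 = (-119 + (33 + 123 - 88*I*√123)/(-3 + 8*(I*√123))) + 19329/16906 = (-119 + (33 + 123 - 88*I*√123)/(-3 + 8*I*√123)) + 19329/16906 = (-119 + (156 - 88*I*√123)/(-3 + 8*I*√123)) + 19329/16906 = -1992485/16906 + (156 - 88*I*√123)/(-3 + 8*I*√123)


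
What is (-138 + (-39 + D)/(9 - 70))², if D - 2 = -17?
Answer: 69956496/3721 ≈ 18800.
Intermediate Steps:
D = -15 (D = 2 - 17 = -15)
(-138 + (-39 + D)/(9 - 70))² = (-138 + (-39 - 15)/(9 - 70))² = (-138 - 54/(-61))² = (-138 - 54*(-1/61))² = (-138 + 54/61)² = (-8364/61)² = 69956496/3721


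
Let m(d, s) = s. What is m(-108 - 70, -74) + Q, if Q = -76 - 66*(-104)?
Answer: 6714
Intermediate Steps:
Q = 6788 (Q = -76 + 6864 = 6788)
m(-108 - 70, -74) + Q = -74 + 6788 = 6714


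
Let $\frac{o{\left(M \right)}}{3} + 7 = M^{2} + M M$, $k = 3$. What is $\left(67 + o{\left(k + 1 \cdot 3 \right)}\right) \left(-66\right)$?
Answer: $-17292$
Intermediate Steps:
$o{\left(M \right)} = -21 + 6 M^{2}$ ($o{\left(M \right)} = -21 + 3 \left(M^{2} + M M\right) = -21 + 3 \left(M^{2} + M^{2}\right) = -21 + 3 \cdot 2 M^{2} = -21 + 6 M^{2}$)
$\left(67 + o{\left(k + 1 \cdot 3 \right)}\right) \left(-66\right) = \left(67 - \left(21 - 6 \left(3 + 1 \cdot 3\right)^{2}\right)\right) \left(-66\right) = \left(67 - \left(21 - 6 \left(3 + 3\right)^{2}\right)\right) \left(-66\right) = \left(67 - \left(21 - 6 \cdot 6^{2}\right)\right) \left(-66\right) = \left(67 + \left(-21 + 6 \cdot 36\right)\right) \left(-66\right) = \left(67 + \left(-21 + 216\right)\right) \left(-66\right) = \left(67 + 195\right) \left(-66\right) = 262 \left(-66\right) = -17292$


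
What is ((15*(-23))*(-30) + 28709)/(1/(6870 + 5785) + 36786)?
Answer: 494291645/465526831 ≈ 1.0618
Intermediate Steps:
((15*(-23))*(-30) + 28709)/(1/(6870 + 5785) + 36786) = (-345*(-30) + 28709)/(1/12655 + 36786) = (10350 + 28709)/(1/12655 + 36786) = 39059/(465526831/12655) = 39059*(12655/465526831) = 494291645/465526831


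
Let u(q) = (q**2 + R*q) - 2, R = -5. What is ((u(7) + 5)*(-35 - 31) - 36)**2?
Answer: 1340964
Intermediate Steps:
u(q) = -2 + q**2 - 5*q (u(q) = (q**2 - 5*q) - 2 = -2 + q**2 - 5*q)
((u(7) + 5)*(-35 - 31) - 36)**2 = (((-2 + 7**2 - 5*7) + 5)*(-35 - 31) - 36)**2 = (((-2 + 49 - 35) + 5)*(-66) - 36)**2 = ((12 + 5)*(-66) - 36)**2 = (17*(-66) - 36)**2 = (-1122 - 36)**2 = (-1158)**2 = 1340964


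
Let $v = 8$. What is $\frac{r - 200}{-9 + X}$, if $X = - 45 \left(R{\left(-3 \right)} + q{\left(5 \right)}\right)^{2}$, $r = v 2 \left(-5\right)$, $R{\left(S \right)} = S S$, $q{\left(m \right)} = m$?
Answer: $\frac{280}{8829} \approx 0.031714$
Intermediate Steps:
$R{\left(S \right)} = S^{2}$
$r = -80$ ($r = 8 \cdot 2 \left(-5\right) = 16 \left(-5\right) = -80$)
$X = -8820$ ($X = - 45 \left(\left(-3\right)^{2} + 5\right)^{2} = - 45 \left(9 + 5\right)^{2} = - 45 \cdot 14^{2} = \left(-45\right) 196 = -8820$)
$\frac{r - 200}{-9 + X} = \frac{-80 - 200}{-9 - 8820} = - \frac{280}{-8829} = \left(-280\right) \left(- \frac{1}{8829}\right) = \frac{280}{8829}$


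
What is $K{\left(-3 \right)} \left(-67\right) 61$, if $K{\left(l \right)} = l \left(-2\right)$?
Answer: $-24522$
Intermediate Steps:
$K{\left(l \right)} = - 2 l$
$K{\left(-3 \right)} \left(-67\right) 61 = \left(-2\right) \left(-3\right) \left(-67\right) 61 = 6 \left(-67\right) 61 = \left(-402\right) 61 = -24522$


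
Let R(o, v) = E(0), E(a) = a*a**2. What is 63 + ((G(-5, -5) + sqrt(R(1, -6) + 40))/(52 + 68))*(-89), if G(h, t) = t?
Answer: 1601/24 - 89*sqrt(10)/60 ≈ 62.018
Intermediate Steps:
E(a) = a**3
R(o, v) = 0 (R(o, v) = 0**3 = 0)
63 + ((G(-5, -5) + sqrt(R(1, -6) + 40))/(52 + 68))*(-89) = 63 + ((-5 + sqrt(0 + 40))/(52 + 68))*(-89) = 63 + ((-5 + sqrt(40))/120)*(-89) = 63 + ((-5 + 2*sqrt(10))*(1/120))*(-89) = 63 + (-1/24 + sqrt(10)/60)*(-89) = 63 + (89/24 - 89*sqrt(10)/60) = 1601/24 - 89*sqrt(10)/60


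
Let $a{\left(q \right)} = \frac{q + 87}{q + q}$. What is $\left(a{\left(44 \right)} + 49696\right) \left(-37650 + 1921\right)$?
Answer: $- \frac{156256458291}{88} \approx -1.7756 \cdot 10^{9}$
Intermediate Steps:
$a{\left(q \right)} = \frac{87 + q}{2 q}$
$\left(a{\left(44 \right)} + 49696\right) \left(-37650 + 1921\right) = \left(\frac{87 + 44}{2 \cdot 44} + 49696\right) \left(-37650 + 1921\right) = \left(\frac{1}{2} \cdot \frac{1}{44} \cdot 131 + 49696\right) \left(-35729\right) = \left(\frac{131}{88} + 49696\right) \left(-35729\right) = \frac{4373379}{88} \left(-35729\right) = - \frac{156256458291}{88}$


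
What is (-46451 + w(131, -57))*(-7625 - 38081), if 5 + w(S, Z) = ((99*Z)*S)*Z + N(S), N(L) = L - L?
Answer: -1923757541450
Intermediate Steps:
N(L) = 0
w(S, Z) = -5 + 99*S*Z² (w(S, Z) = -5 + (((99*Z)*S)*Z + 0) = -5 + ((99*S*Z)*Z + 0) = -5 + (99*S*Z² + 0) = -5 + 99*S*Z²)
(-46451 + w(131, -57))*(-7625 - 38081) = (-46451 + (-5 + 99*131*(-57)²))*(-7625 - 38081) = (-46451 + (-5 + 99*131*3249))*(-45706) = (-46451 + (-5 + 42136281))*(-45706) = (-46451 + 42136276)*(-45706) = 42089825*(-45706) = -1923757541450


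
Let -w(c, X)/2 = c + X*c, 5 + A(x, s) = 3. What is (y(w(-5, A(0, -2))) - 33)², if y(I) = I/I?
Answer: 1024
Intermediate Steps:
A(x, s) = -2 (A(x, s) = -5 + 3 = -2)
w(c, X) = -2*c - 2*X*c (w(c, X) = -2*(c + X*c) = -2*c - 2*X*c)
y(I) = 1
(y(w(-5, A(0, -2))) - 33)² = (1 - 33)² = (-32)² = 1024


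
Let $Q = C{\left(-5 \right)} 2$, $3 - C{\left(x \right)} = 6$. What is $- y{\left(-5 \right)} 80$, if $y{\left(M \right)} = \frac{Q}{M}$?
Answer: $-96$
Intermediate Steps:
$C{\left(x \right)} = -3$ ($C{\left(x \right)} = 3 - 6 = -3$)
$Q = -6$ ($Q = \left(-3\right) 2 = -6$)
$y{\left(M \right)} = - \frac{6}{M}$
$- y{\left(-5 \right)} 80 = - \frac{-6}{-5} \cdot 80 = - \frac{\left(-6\right) \left(-1\right)}{5} \cdot 80 = \left(-1\right) \frac{6}{5} \cdot 80 = \left(- \frac{6}{5}\right) 80 = -96$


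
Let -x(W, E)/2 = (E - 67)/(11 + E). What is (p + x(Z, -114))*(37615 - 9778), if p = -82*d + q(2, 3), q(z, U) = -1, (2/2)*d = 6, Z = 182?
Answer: -1423612017/103 ≈ -1.3821e+7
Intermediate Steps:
d = 6
x(W, E) = -2*(-67 + E)/(11 + E) (x(W, E) = -2*(E - 67)/(11 + E) = -2*(-67 + E)/(11 + E))
p = -493 (p = -82*6 - 1 = -492 - 1 = -493)
(p + x(Z, -114))*(37615 - 9778) = (-493 + 2*(67 - 1*(-114))/(11 - 114))*(37615 - 9778) = (-493 + 2*(67 + 114)/(-103))*27837 = (-493 + 2*(-1/103)*181)*27837 = (-493 - 362/103)*27837 = -51141/103*27837 = -1423612017/103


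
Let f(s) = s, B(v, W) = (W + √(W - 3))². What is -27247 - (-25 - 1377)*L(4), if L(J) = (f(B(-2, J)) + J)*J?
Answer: 135385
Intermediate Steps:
B(v, W) = (W + √(-3 + W))²
L(J) = J*(J + (J + √(-3 + J))²) (L(J) = ((J + √(-3 + J))² + J)*J = (J + (J + √(-3 + J))²)*J = J*(J + (J + √(-3 + J))²))
-27247 - (-25 - 1377)*L(4) = -27247 - (-25 - 1377)*4*(4 + (4 + √(-3 + 4))²) = -27247 - (-1402)*4*(4 + (4 + √1)²) = -27247 - (-1402)*4*(4 + (4 + 1)²) = -27247 - (-1402)*4*(4 + 5²) = -27247 - (-1402)*4*(4 + 25) = -27247 - (-1402)*4*29 = -27247 - (-1402)*116 = -27247 - 1*(-162632) = -27247 + 162632 = 135385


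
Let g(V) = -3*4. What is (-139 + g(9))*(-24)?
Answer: 3624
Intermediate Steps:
g(V) = -12
(-139 + g(9))*(-24) = (-139 - 12)*(-24) = -151*(-24) = 3624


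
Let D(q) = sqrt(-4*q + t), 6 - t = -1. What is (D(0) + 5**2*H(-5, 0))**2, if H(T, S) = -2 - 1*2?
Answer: (-100 + sqrt(7))**2 ≈ 9477.8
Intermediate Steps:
H(T, S) = -4 (H(T, S) = -2 - 2 = -4)
t = 7 (t = 6 - 1*(-1) = 6 + 1 = 7)
D(q) = sqrt(7 - 4*q) (D(q) = sqrt(-4*q + 7) = sqrt(7 - 4*q))
(D(0) + 5**2*H(-5, 0))**2 = (sqrt(7 - 4*0) + 5**2*(-4))**2 = (sqrt(7 + 0) + 25*(-4))**2 = (sqrt(7) - 100)**2 = (-100 + sqrt(7))**2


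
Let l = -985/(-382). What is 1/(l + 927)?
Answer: 382/355099 ≈ 0.0010758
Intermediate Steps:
l = 985/382 (l = -985*(-1/382) = 985/382 ≈ 2.5785)
1/(l + 927) = 1/(985/382 + 927) = 1/(355099/382) = 382/355099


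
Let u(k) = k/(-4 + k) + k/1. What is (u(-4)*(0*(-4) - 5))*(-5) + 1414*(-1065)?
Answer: -3011995/2 ≈ -1.5060e+6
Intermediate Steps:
u(k) = k + k/(-4 + k) (u(k) = k/(-4 + k) + k*1 = k/(-4 + k) + k = k + k/(-4 + k))
(u(-4)*(0*(-4) - 5))*(-5) + 1414*(-1065) = ((-4*(-3 - 4)/(-4 - 4))*(0*(-4) - 5))*(-5) + 1414*(-1065) = ((-4*(-7)/(-8))*(0 - 5))*(-5) - 1505910 = (-4*(-⅛)*(-7)*(-5))*(-5) - 1505910 = -7/2*(-5)*(-5) - 1505910 = (35/2)*(-5) - 1505910 = -175/2 - 1505910 = -3011995/2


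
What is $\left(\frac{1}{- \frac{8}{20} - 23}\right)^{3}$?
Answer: $- \frac{125}{1601613} \approx -7.8046 \cdot 10^{-5}$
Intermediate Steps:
$\left(\frac{1}{- \frac{8}{20} - 23}\right)^{3} = \left(\frac{1}{\left(-8\right) \frac{1}{20} - 23}\right)^{3} = \left(\frac{1}{- \frac{2}{5} - 23}\right)^{3} = \left(\frac{1}{- \frac{117}{5}}\right)^{3} = \left(- \frac{5}{117}\right)^{3} = - \frac{125}{1601613}$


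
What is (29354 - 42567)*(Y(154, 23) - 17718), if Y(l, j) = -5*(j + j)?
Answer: 237146924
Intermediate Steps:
Y(l, j) = -10*j
(29354 - 42567)*(Y(154, 23) - 17718) = (29354 - 42567)*(-10*23 - 17718) = -13213*(-230 - 17718) = -13213*(-17948) = 237146924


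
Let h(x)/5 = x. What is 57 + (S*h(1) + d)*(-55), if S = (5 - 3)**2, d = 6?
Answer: -1373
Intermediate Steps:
h(x) = 5*x
S = 4 (S = 2**2 = 4)
57 + (S*h(1) + d)*(-55) = 57 + (4*(5*1) + 6)*(-55) = 57 + (4*5 + 6)*(-55) = 57 + (20 + 6)*(-55) = 57 + 26*(-55) = 57 - 1430 = -1373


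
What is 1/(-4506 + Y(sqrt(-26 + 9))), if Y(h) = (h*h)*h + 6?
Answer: I/(-4500*I + 17*sqrt(17)) ≈ -0.00022217 + 3.4605e-6*I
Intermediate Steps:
Y(h) = 6 + h**3 (Y(h) = h**2*h + 6 = h**3 + 6 = 6 + h**3)
1/(-4506 + Y(sqrt(-26 + 9))) = 1/(-4506 + (6 + (sqrt(-26 + 9))**3)) = 1/(-4506 + (6 + (sqrt(-17))**3)) = 1/(-4506 + (6 + (I*sqrt(17))**3)) = 1/(-4506 + (6 - 17*I*sqrt(17))) = 1/(-4500 - 17*I*sqrt(17))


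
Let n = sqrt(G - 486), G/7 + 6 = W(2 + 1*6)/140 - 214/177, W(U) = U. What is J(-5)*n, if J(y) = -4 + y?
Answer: -12*I*sqrt(26241135)/295 ≈ -208.38*I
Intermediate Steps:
G = -44306/885 (G = -42 + 7*((2 + 1*6)/140 - 214/177) = -42 + 7*((2 + 6)*(1/140) - 214*1/177) = -42 + 7*(8*(1/140) - 214/177) = -42 + 7*(2/35 - 214/177) = -42 + 7*(-7136/6195) = -42 - 7136/885 = -44306/885 ≈ -50.063)
n = 4*I*sqrt(26241135)/885 (n = sqrt(-44306/885 - 486) = sqrt(-474416/885) = 4*I*sqrt(26241135)/885 ≈ 23.153*I)
J(-5)*n = (-4 - 5)*(4*I*sqrt(26241135)/885) = -12*I*sqrt(26241135)/295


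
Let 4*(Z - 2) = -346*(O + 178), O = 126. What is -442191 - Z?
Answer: -415897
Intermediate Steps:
Z = -26294 (Z = 2 + (-346*(126 + 178))/4 = 2 + (-346*304)/4 = 2 + (1/4)*(-105184) = 2 - 26296 = -26294)
-442191 - Z = -442191 - 1*(-26294) = -442191 + 26294 = -415897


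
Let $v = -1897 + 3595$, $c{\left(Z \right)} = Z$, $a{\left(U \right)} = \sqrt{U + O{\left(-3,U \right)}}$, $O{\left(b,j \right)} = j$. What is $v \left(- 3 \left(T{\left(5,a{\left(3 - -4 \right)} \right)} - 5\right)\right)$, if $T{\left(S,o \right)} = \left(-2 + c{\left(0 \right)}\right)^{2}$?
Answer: $5094$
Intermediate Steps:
$a{\left(U \right)} = \sqrt{2} \sqrt{U}$ ($a{\left(U \right)} = \sqrt{U + U} = \sqrt{2 U} = \sqrt{2} \sqrt{U}$)
$T{\left(S,o \right)} = 4$ ($T{\left(S,o \right)} = \left(-2 + 0\right)^{2} = \left(-2\right)^{2} = 4$)
$v = 1698$
$v \left(- 3 \left(T{\left(5,a{\left(3 - -4 \right)} \right)} - 5\right)\right) = 1698 \left(- 3 \left(4 - 5\right)\right) = 1698 \left(\left(-3\right) \left(-1\right)\right) = 1698 \cdot 3 = 5094$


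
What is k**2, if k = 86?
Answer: 7396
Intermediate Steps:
k**2 = 86**2 = 7396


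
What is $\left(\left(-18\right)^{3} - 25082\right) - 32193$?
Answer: $-63107$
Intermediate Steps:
$\left(\left(-18\right)^{3} - 25082\right) - 32193 = \left(-5832 - 25082\right) - 32193 = -30914 - 32193 = -63107$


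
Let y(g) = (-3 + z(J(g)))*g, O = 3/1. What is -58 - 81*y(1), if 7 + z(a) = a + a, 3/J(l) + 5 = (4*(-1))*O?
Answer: 13270/17 ≈ 780.59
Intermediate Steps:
O = 3 (O = 3*1 = 3)
J(l) = -3/17 (J(l) = 3/(-5 + (4*(-1))*3) = 3/(-5 - 4*3) = 3/(-5 - 12) = 3/(-17) = 3*(-1/17) = -3/17)
z(a) = -7 + 2*a (z(a) = -7 + (a + a) = -7 + 2*a)
y(g) = -176*g/17 (y(g) = (-3 + (-7 + 2*(-3/17)))*g = (-3 + (-7 - 6/17))*g = (-3 - 125/17)*g = -176*g/17)
-58 - 81*y(1) = -58 - (-14256)/17 = -58 - 81*(-176/17) = -58 + 14256/17 = 13270/17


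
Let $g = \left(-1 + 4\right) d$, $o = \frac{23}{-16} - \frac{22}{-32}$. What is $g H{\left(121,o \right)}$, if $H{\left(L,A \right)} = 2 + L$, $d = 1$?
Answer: $369$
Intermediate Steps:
$o = - \frac{3}{4}$ ($o = 23 \left(- \frac{1}{16}\right) - - \frac{11}{16} = - \frac{23}{16} + \frac{11}{16} = - \frac{3}{4} \approx -0.75$)
$g = 3$ ($g = \left(-1 + 4\right) 1 = 3 \cdot 1 = 3$)
$g H{\left(121,o \right)} = 3 \left(2 + 121\right) = 3 \cdot 123 = 369$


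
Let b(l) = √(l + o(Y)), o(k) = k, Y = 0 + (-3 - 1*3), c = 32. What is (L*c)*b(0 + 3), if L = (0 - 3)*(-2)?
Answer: 192*I*√3 ≈ 332.55*I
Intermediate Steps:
L = 6 (L = -3*(-2) = 6)
Y = -6 (Y = 0 + (-3 - 3) = 0 - 6 = -6)
b(l) = √(-6 + l) (b(l) = √(l - 6) = √(-6 + l))
(L*c)*b(0 + 3) = (6*32)*√(-6 + (0 + 3)) = 192*√(-6 + 3) = 192*√(-3) = 192*(I*√3) = 192*I*√3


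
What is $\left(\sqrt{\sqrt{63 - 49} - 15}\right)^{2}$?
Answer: $-15 + \sqrt{14} \approx -11.258$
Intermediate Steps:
$\left(\sqrt{\sqrt{63 - 49} - 15}\right)^{2} = \left(\sqrt{\sqrt{14} - 15}\right)^{2} = \left(\sqrt{-15 + \sqrt{14}}\right)^{2} = -15 + \sqrt{14}$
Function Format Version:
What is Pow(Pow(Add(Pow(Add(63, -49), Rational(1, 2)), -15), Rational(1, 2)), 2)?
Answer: Add(-15, Pow(14, Rational(1, 2))) ≈ -11.258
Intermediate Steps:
Pow(Pow(Add(Pow(Add(63, -49), Rational(1, 2)), -15), Rational(1, 2)), 2) = Pow(Pow(Add(Pow(14, Rational(1, 2)), -15), Rational(1, 2)), 2) = Pow(Pow(Add(-15, Pow(14, Rational(1, 2))), Rational(1, 2)), 2) = Add(-15, Pow(14, Rational(1, 2)))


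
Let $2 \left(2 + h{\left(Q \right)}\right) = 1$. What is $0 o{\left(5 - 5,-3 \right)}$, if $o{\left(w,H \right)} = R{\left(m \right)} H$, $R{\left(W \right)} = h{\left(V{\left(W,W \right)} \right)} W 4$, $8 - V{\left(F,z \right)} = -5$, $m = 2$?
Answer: $0$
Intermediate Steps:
$V{\left(F,z \right)} = 13$ ($V{\left(F,z \right)} = 8 - -5 = 8 + 5 = 13$)
$h{\left(Q \right)} = - \frac{3}{2}$ ($h{\left(Q \right)} = -2 + \frac{1}{2} \cdot 1 = -2 + \frac{1}{2} = - \frac{3}{2}$)
$R{\left(W \right)} = - 6 W$ ($R{\left(W \right)} = - \frac{3 W}{2} \cdot 4 = - 6 W$)
$o{\left(w,H \right)} = - 12 H$ ($o{\left(w,H \right)} = \left(-6\right) 2 H = - 12 H$)
$0 o{\left(5 - 5,-3 \right)} = 0 \left(\left(-12\right) \left(-3\right)\right) = 0 \cdot 36 = 0$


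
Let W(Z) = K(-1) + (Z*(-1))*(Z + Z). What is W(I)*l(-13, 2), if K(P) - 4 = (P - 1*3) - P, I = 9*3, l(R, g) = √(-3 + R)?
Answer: -5828*I ≈ -5828.0*I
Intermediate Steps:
I = 27
K(P) = 1 (K(P) = 4 + ((P - 1*3) - P) = 4 + ((P - 3) - P) = 4 + ((-3 + P) - P) = 4 - 3 = 1)
W(Z) = 1 - 2*Z² (W(Z) = 1 + (Z*(-1))*(Z + Z) = 1 + (-Z)*(2*Z) = 1 - 2*Z²)
W(I)*l(-13, 2) = (1 - 2*27²)*√(-3 - 13) = (1 - 2*729)*√(-16) = (1 - 1458)*(4*I) = -5828*I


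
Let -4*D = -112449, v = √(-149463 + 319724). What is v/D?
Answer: 4*√170261/112449 ≈ 0.014678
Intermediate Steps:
v = √170261 ≈ 412.63
D = 112449/4 (D = -¼*(-112449) = 112449/4 ≈ 28112.)
v/D = √170261/(112449/4) = √170261*(4/112449) = 4*√170261/112449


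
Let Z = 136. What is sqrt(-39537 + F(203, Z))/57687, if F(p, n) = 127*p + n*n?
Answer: 2*sqrt(1185)/57687 ≈ 0.0011935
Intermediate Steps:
F(p, n) = n**2 + 127*p (F(p, n) = 127*p + n**2 = n**2 + 127*p)
sqrt(-39537 + F(203, Z))/57687 = sqrt(-39537 + (136**2 + 127*203))/57687 = sqrt(-39537 + (18496 + 25781))*(1/57687) = sqrt(-39537 + 44277)*(1/57687) = sqrt(4740)*(1/57687) = (2*sqrt(1185))*(1/57687) = 2*sqrt(1185)/57687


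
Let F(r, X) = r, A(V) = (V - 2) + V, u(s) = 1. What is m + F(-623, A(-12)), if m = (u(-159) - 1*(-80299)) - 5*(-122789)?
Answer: 693622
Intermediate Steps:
A(V) = -2 + 2*V (A(V) = (-2 + V) + V = -2 + 2*V)
m = 694245 (m = (1 - 1*(-80299)) - 5*(-122789) = (1 + 80299) + 613945 = 80300 + 613945 = 694245)
m + F(-623, A(-12)) = 694245 - 623 = 693622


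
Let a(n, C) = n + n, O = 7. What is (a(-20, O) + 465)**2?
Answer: 180625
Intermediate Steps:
a(n, C) = 2*n
(a(-20, O) + 465)**2 = (2*(-20) + 465)**2 = (-40 + 465)**2 = 425**2 = 180625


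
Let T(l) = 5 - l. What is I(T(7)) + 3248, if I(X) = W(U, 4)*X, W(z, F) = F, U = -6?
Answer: 3240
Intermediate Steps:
I(X) = 4*X
I(T(7)) + 3248 = 4*(5 - 1*7) + 3248 = 4*(5 - 7) + 3248 = 4*(-2) + 3248 = -8 + 3248 = 3240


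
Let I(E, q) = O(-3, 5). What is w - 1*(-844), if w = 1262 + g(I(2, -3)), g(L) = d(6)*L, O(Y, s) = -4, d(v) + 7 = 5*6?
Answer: 2014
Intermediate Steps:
d(v) = 23 (d(v) = -7 + 5*6 = -7 + 30 = 23)
I(E, q) = -4
g(L) = 23*L
w = 1170 (w = 1262 + 23*(-4) = 1262 - 92 = 1170)
w - 1*(-844) = 1170 - 1*(-844) = 1170 + 844 = 2014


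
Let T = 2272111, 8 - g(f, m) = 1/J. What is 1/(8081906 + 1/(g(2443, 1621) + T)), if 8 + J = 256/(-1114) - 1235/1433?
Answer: 16488238977454/133256397521326604091 ≈ 1.2373e-7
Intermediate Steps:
J = -7256767/798181 (J = -8 + (256/(-1114) - 1235/1433) = -8 + (256*(-1/1114) - 1235*1/1433) = -8 + (-128/557 - 1235/1433) = -8 - 871319/798181 = -7256767/798181 ≈ -9.0916)
g(f, m) = 58852317/7256767 (g(f, m) = 8 - 1/(-7256767/798181) = 8 - 1*(-798181/7256767) = 8 + 798181/7256767 = 58852317/7256767)
1/(8081906 + 1/(g(2443, 1621) + T)) = 1/(8081906 + 1/(58852317/7256767 + 2272111)) = 1/(8081906 + 1/(16488238977454/7256767)) = 1/(8081906 + 7256767/16488238977454) = 1/(133256397521326604091/16488238977454) = 16488238977454/133256397521326604091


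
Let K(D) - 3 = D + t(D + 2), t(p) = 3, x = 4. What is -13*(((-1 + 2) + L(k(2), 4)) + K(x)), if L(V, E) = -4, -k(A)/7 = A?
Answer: -91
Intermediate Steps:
k(A) = -7*A
K(D) = 6 + D (K(D) = 3 + (D + 3) = 3 + (3 + D) = 6 + D)
-13*(((-1 + 2) + L(k(2), 4)) + K(x)) = -13*(((-1 + 2) - 4) + (6 + 4)) = -13*((1 - 4) + 10) = -13*(-3 + 10) = -13*7 = -91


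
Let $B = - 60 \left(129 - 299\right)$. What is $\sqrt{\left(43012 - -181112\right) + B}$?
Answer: $6 \sqrt{6509} \approx 484.07$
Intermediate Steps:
$B = 10200$ ($B = \left(-60\right) \left(-170\right) = 10200$)
$\sqrt{\left(43012 - -181112\right) + B} = \sqrt{\left(43012 - -181112\right) + 10200} = \sqrt{\left(43012 + 181112\right) + 10200} = \sqrt{224124 + 10200} = \sqrt{234324} = 6 \sqrt{6509}$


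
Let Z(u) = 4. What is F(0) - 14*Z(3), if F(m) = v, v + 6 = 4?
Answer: -58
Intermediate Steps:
v = -2 (v = -6 + 4 = -2)
F(m) = -2
F(0) - 14*Z(3) = -2 - 14*4 = -2 - 56 = -58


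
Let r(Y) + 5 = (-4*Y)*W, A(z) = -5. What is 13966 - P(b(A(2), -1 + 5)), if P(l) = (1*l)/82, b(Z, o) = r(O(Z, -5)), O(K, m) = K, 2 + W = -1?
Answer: 1145277/82 ≈ 13967.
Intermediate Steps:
W = -3 (W = -2 - 1 = -3)
r(Y) = -5 + 12*Y (r(Y) = -5 - 4*Y*(-3) = -5 + 12*Y)
b(Z, o) = -5 + 12*Z
P(l) = l/82 (P(l) = l*(1/82) = l/82)
13966 - P(b(A(2), -1 + 5)) = 13966 - (-5 + 12*(-5))/82 = 13966 - (-5 - 60)/82 = 13966 - (-65)/82 = 13966 - 1*(-65/82) = 13966 + 65/82 = 1145277/82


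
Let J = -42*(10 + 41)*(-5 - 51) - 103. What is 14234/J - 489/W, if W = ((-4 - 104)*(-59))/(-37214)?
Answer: 363510062417/127279638 ≈ 2856.0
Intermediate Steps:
W = -3186/18607 (W = -108*(-59)*(-1/37214) = 6372*(-1/37214) = -3186/18607 ≈ -0.17123)
J = 119849 (J = -2142*(-56) - 103 = -42*(-2856) - 103 = 119952 - 103 = 119849)
14234/J - 489/W = 14234/119849 - 489/(-3186/18607) = 14234*(1/119849) - 489*(-18607/3186) = 14234/119849 + 3032941/1062 = 363510062417/127279638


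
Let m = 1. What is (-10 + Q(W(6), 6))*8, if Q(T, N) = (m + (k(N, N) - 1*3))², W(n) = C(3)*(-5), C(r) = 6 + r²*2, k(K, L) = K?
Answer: 48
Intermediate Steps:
C(r) = 6 + 2*r²
W(n) = -120 (W(n) = (6 + 2*3²)*(-5) = (6 + 2*9)*(-5) = (6 + 18)*(-5) = 24*(-5) = -120)
Q(T, N) = (-2 + N)² (Q(T, N) = (1 + (N - 1*3))² = (1 + (N - 3))² = (1 + (-3 + N))² = (-2 + N)²)
(-10 + Q(W(6), 6))*8 = (-10 + (-2 + 6)²)*8 = (-10 + 4²)*8 = (-10 + 16)*8 = 6*8 = 48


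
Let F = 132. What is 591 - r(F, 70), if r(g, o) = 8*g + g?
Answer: -597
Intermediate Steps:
r(g, o) = 9*g
591 - r(F, 70) = 591 - 9*132 = 591 - 1*1188 = 591 - 1188 = -597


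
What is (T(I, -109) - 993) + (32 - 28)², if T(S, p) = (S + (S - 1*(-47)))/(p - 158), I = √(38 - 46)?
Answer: -260906/267 - 4*I*√2/267 ≈ -977.18 - 0.021187*I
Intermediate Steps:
I = 2*I*√2 (I = √(-8) = 2*I*√2 ≈ 2.8284*I)
T(S, p) = (47 + 2*S)/(-158 + p) (T(S, p) = (S + (S + 47))/(-158 + p) = (S + (47 + S))/(-158 + p) = (47 + 2*S)/(-158 + p))
(T(I, -109) - 993) + (32 - 28)² = ((47 + 2*(2*I*√2))/(-158 - 109) - 993) + (32 - 28)² = ((47 + 4*I*√2)/(-267) - 993) + 4² = (-(47 + 4*I*√2)/267 - 993) + 16 = ((-47/267 - 4*I*√2/267) - 993) + 16 = (-265178/267 - 4*I*√2/267) + 16 = -260906/267 - 4*I*√2/267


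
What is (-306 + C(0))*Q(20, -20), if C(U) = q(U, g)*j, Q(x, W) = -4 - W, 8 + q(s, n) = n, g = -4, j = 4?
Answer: -5664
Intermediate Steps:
q(s, n) = -8 + n
C(U) = -48 (C(U) = (-8 - 4)*4 = -12*4 = -48)
(-306 + C(0))*Q(20, -20) = (-306 - 48)*(-4 - 1*(-20)) = -354*(-4 + 20) = -354*16 = -5664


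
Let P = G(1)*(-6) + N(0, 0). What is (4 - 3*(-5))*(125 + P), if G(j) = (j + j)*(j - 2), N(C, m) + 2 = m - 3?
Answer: 2508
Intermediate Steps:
N(C, m) = -5 + m (N(C, m) = -2 + (m - 3) = -2 + (-3 + m) = -5 + m)
G(j) = 2*j*(-2 + j) (G(j) = (2*j)*(-2 + j) = 2*j*(-2 + j))
P = 7 (P = (2*1*(-2 + 1))*(-6) + (-5 + 0) = (2*1*(-1))*(-6) - 5 = -2*(-6) - 5 = 12 - 5 = 7)
(4 - 3*(-5))*(125 + P) = (4 - 3*(-5))*(125 + 7) = (4 + 15)*132 = 19*132 = 2508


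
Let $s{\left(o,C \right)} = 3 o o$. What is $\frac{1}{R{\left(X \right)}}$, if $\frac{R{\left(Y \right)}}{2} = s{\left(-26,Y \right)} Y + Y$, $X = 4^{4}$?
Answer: $\frac{1}{1038848} \approx 9.6261 \cdot 10^{-7}$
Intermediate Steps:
$s{\left(o,C \right)} = 3 o^{2}$
$X = 256$
$R{\left(Y \right)} = 4058 Y$ ($R{\left(Y \right)} = 2 \left(3 \left(-26\right)^{2} Y + Y\right) = 2 \left(3 \cdot 676 Y + Y\right) = 2 \left(2028 Y + Y\right) = 2 \cdot 2029 Y = 4058 Y$)
$\frac{1}{R{\left(X \right)}} = \frac{1}{4058 \cdot 256} = \frac{1}{1038848}$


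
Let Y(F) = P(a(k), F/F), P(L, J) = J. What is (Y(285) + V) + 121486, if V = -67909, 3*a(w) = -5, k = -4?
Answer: 53578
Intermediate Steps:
a(w) = -5/3 (a(w) = (1/3)*(-5) = -5/3)
Y(F) = 1 (Y(F) = F/F = 1)
(Y(285) + V) + 121486 = (1 - 67909) + 121486 = -67908 + 121486 = 53578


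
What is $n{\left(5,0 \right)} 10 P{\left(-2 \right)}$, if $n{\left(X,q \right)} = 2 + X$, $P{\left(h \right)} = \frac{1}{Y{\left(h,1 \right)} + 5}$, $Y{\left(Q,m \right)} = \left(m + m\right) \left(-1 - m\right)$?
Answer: $70$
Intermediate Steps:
$Y{\left(Q,m \right)} = 2 m \left(-1 - m\right)$
$P{\left(h \right)} = 1$ ($P{\left(h \right)} = \frac{1}{\left(-2\right) 1 \left(1 + 1\right) + 5} = \frac{1}{\left(-2\right) 1 \cdot 2 + 5} = \frac{1}{-4 + 5} = 1^{-1} = 1$)
$n{\left(5,0 \right)} 10 P{\left(-2 \right)} = \left(2 + 5\right) 10 \cdot 1 = 7 \cdot 10 \cdot 1 = 70 \cdot 1 = 70$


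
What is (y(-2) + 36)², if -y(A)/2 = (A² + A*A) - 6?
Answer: 1024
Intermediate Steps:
y(A) = 12 - 4*A² (y(A) = -2*((A² + A*A) - 6) = -2*((A² + A²) - 6) = -2*(2*A² - 6) = -2*(-6 + 2*A²) = 12 - 4*A²)
(y(-2) + 36)² = ((12 - 4*(-2)²) + 36)² = ((12 - 4*4) + 36)² = ((12 - 16) + 36)² = (-4 + 36)² = 32² = 1024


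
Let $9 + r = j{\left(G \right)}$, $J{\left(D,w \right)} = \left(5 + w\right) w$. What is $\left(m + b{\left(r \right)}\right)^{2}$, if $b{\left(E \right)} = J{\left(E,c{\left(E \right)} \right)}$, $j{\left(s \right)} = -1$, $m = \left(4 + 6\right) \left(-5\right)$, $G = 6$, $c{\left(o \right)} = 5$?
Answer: $0$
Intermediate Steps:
$m = -50$ ($m = 10 \left(-5\right) = -50$)
$J{\left(D,w \right)} = w \left(5 + w\right)$
$r = -10$ ($r = -9 - 1 = -10$)
$b{\left(E \right)} = 50$ ($b{\left(E \right)} = 5 \left(5 + 5\right) = 5 \cdot 10 = 50$)
$\left(m + b{\left(r \right)}\right)^{2} = \left(-50 + 50\right)^{2} = 0^{2} = 0$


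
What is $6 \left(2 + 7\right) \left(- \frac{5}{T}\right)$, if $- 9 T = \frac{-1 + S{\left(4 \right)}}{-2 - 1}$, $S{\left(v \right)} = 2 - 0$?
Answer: $-7290$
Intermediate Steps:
$S{\left(v \right)} = 2$ ($S{\left(v \right)} = 2 + 0 = 2$)
$T = \frac{1}{27}$ ($T = - \frac{\left(-1 + 2\right) \frac{1}{-2 - 1}}{9} = - \frac{1 \frac{1}{-3}}{9} = - \frac{1 \left(- \frac{1}{3}\right)}{9} = \left(- \frac{1}{9}\right) \left(- \frac{1}{3}\right) = \frac{1}{27} \approx 0.037037$)
$6 \left(2 + 7\right) \left(- \frac{5}{T}\right) = 6 \left(2 + 7\right) \left(- 5 \frac{1}{\frac{1}{27}}\right) = 6 \cdot 9 \left(\left(-5\right) 27\right) = 6 \cdot 9 \left(-135\right) = 6 \left(-1215\right) = -7290$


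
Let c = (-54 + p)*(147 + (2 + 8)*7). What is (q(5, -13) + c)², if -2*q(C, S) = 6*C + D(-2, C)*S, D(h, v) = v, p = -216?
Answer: 13722951025/4 ≈ 3.4307e+9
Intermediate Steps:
q(C, S) = -3*C - C*S/2 (q(C, S) = -(6*C + C*S)/2 = -3*C - C*S/2)
c = -58590 (c = (-54 - 216)*(147 + (2 + 8)*7) = -270*(147 + 10*7) = -270*(147 + 70) = -270*217 = -58590)
(q(5, -13) + c)² = ((½)*5*(-6 - 1*(-13)) - 58590)² = ((½)*5*(-6 + 13) - 58590)² = ((½)*5*7 - 58590)² = (35/2 - 58590)² = (-117145/2)² = 13722951025/4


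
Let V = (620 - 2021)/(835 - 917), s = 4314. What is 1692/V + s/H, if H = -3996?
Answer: 30465395/311022 ≈ 97.953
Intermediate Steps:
V = 1401/82 (V = -1401/(-82) = -1401*(-1/82) = 1401/82 ≈ 17.085)
1692/V + s/H = 1692/(1401/82) + 4314/(-3996) = 1692*(82/1401) + 4314*(-1/3996) = 46248/467 - 719/666 = 30465395/311022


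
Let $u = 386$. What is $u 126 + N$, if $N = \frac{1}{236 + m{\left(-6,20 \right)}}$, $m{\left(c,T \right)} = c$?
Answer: $\frac{11186281}{230} \approx 48636.0$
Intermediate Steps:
$N = \frac{1}{230}$ ($N = \frac{1}{236 - 6} = \frac{1}{230} \approx 0.0043478$)
$u 126 + N = 386 \cdot 126 + \frac{1}{230} = 48636 + \frac{1}{230} = \frac{11186281}{230}$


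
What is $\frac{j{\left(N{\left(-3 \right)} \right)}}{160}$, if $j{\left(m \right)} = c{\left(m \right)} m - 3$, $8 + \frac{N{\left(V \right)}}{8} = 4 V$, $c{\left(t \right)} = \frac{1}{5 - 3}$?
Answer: $- \frac{83}{160} \approx -0.51875$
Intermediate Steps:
$c{\left(t \right)} = \frac{1}{2}$
$N{\left(V \right)} = -64 + 32 V$ ($N{\left(V \right)} = -64 + 8 \cdot 4 V = -64 + 32 V$)
$j{\left(m \right)} = -3 + \frac{m}{2}$ ($j{\left(m \right)} = \frac{m}{2} - 3 = -3 + \frac{m}{2}$)
$\frac{j{\left(N{\left(-3 \right)} \right)}}{160} = \frac{-3 + \frac{-64 + 32 \left(-3\right)}{2}}{160} = \left(-3 + \frac{-64 - 96}{2}\right) \frac{1}{160} = \left(-3 + \frac{1}{2} \left(-160\right)\right) \frac{1}{160} = \left(-3 - 80\right) \frac{1}{160} = \left(-83\right) \frac{1}{160} = - \frac{83}{160}$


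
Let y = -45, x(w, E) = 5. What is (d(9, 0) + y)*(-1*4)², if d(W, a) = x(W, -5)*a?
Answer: -720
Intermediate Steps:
d(W, a) = 5*a
(d(9, 0) + y)*(-1*4)² = (5*0 - 45)*(-1*4)² = (0 - 45)*(-4)² = -45*16 = -720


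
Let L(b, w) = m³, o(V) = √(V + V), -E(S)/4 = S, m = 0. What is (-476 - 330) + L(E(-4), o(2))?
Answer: -806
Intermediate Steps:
E(S) = -4*S
o(V) = √2*√V (o(V) = √(2*V) = √2*√V)
L(b, w) = 0 (L(b, w) = 0³ = 0)
(-476 - 330) + L(E(-4), o(2)) = (-476 - 330) + 0 = -806 + 0 = -806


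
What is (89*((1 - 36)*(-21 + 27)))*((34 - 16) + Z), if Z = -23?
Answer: 93450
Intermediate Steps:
(89*((1 - 36)*(-21 + 27)))*((34 - 16) + Z) = (89*((1 - 36)*(-21 + 27)))*((34 - 16) - 23) = (89*(-35*6))*(18 - 23) = (89*(-210))*(-5) = -18690*(-5) = 93450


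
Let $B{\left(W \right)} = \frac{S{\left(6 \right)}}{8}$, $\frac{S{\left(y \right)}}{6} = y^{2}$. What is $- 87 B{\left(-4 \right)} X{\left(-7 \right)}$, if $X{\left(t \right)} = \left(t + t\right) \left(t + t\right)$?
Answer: $-460404$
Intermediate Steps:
$S{\left(y \right)} = 6 y^{2}$
$B{\left(W \right)} = 27$ ($B{\left(W \right)} = \frac{6 \cdot 6^{2}}{8} = 6 \cdot 36 \cdot \frac{1}{8} = 216 \cdot \frac{1}{8} = 27$)
$X{\left(t \right)} = 4 t^{2}$ ($X{\left(t \right)} = 2 t 2 t = 4 t^{2}$)
$- 87 B{\left(-4 \right)} X{\left(-7 \right)} = \left(-87\right) 27 \cdot 4 \left(-7\right)^{2} = - 2349 \cdot 4 \cdot 49 = \left(-2349\right) 196 = -460404$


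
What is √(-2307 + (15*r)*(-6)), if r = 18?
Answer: I*√3927 ≈ 62.666*I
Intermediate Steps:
√(-2307 + (15*r)*(-6)) = √(-2307 + (15*18)*(-6)) = √(-2307 + 270*(-6)) = √(-2307 - 1620) = √(-3927) = I*√3927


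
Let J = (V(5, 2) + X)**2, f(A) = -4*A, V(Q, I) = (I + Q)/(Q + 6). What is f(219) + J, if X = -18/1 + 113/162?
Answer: -1899728423/3175524 ≈ -598.24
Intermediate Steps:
V(Q, I) = (I + Q)/(6 + Q)
X = -2803/162 (X = -18*1 + 113*(1/162) = -18 + 113/162 = -2803/162 ≈ -17.302)
J = 882030601/3175524 (J = ((2 + 5)/(6 + 5) - 2803/162)**2 = (7/11 - 2803/162)**2 = (-29699/1782)**2 = 882030601/3175524 ≈ 277.76)
f(219) + J = -4*219 + 882030601/3175524 = -876 + 882030601/3175524 = -1899728423/3175524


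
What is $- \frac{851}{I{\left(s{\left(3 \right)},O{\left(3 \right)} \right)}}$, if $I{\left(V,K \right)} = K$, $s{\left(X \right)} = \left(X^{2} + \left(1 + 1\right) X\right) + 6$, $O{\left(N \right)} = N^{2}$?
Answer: $- \frac{851}{9} \approx -94.556$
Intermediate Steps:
$s{\left(X \right)} = 6 + X^{2} + 2 X$ ($s{\left(X \right)} = \left(X^{2} + 2 X\right) + 6 = 6 + X^{2} + 2 X$)
$- \frac{851}{I{\left(s{\left(3 \right)},O{\left(3 \right)} \right)}} = - \frac{851}{3^{2}} = - \frac{851}{9}$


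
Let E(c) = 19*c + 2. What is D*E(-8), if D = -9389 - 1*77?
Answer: 1419900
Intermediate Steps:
E(c) = 2 + 19*c
D = -9466 (D = -9389 - 77 = -9466)
D*E(-8) = -9466*(2 + 19*(-8)) = -9466*(2 - 152) = -9466*(-150) = 1419900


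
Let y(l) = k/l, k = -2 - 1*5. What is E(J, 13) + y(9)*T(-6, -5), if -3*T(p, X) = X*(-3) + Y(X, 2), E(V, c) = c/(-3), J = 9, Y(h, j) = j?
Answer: 2/27 ≈ 0.074074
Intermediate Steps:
E(V, c) = -c/3 (E(V, c) = c*(-⅓) = -c/3)
T(p, X) = -⅔ + X (T(p, X) = -(X*(-3) + 2)/3 = -(-3*X + 2)/3 = -(2 - 3*X)/3 = -⅔ + X)
k = -7 (k = -2 - 5 = -7)
y(l) = -7/l
E(J, 13) + y(9)*T(-6, -5) = -⅓*13 + (-7/9)*(-⅔ - 5) = -13/3 - 7*⅑*(-17/3) = -13/3 - 7/9*(-17/3) = -13/3 + 119/27 = 2/27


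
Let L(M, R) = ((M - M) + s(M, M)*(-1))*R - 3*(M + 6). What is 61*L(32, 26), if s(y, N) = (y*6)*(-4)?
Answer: 1211094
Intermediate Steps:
s(y, N) = -24*y (s(y, N) = (6*y)*(-4) = -24*y)
L(M, R) = -18 - 3*M + 24*M*R (L(M, R) = ((M - M) - 24*M*(-1))*R - 3*(M + 6) = (0 + 24*M)*R - 3*(6 + M) = (24*M)*R + (-18 - 3*M) = 24*M*R + (-18 - 3*M) = -18 - 3*M + 24*M*R)
61*L(32, 26) = 61*(-18 - 3*32 + 24*32*26) = 61*(-18 - 96 + 19968) = 61*19854 = 1211094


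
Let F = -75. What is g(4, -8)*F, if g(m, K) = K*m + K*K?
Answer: -2400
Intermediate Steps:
g(m, K) = K² + K*m (g(m, K) = K*m + K² = K² + K*m)
g(4, -8)*F = -8*(-8 + 4)*(-75) = -8*(-4)*(-75) = 32*(-75) = -2400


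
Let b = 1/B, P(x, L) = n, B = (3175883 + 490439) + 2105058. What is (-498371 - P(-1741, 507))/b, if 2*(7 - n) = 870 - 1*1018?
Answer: -2876755903760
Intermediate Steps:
B = 5771380 (B = 3666322 + 2105058 = 5771380)
n = 81 (n = 7 - (870 - 1*1018)/2 = 7 - (870 - 1018)/2 = 7 - 1/2*(-148) = 7 + 74 = 81)
P(x, L) = 81
b = 1/5771380 ≈ 1.7327e-7
(-498371 - P(-1741, 507))/b = (-498371 - 1*81)/(1/5771380) = (-498371 - 81)*5771380 = -498452*5771380 = -2876755903760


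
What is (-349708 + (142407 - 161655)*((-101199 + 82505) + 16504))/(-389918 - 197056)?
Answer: -20901706/293487 ≈ -71.219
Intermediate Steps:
(-349708 + (142407 - 161655)*((-101199 + 82505) + 16504))/(-389918 - 197056) = (-349708 - 19248*(-18694 + 16504))/(-586974) = (-349708 - 19248*(-2190))*(-1/586974) = (-349708 + 42153120)*(-1/586974) = 41803412*(-1/586974) = -20901706/293487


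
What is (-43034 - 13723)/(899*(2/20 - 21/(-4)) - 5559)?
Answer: 1135140/14987 ≈ 75.742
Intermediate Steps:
(-43034 - 13723)/(899*(2/20 - 21/(-4)) - 5559) = -56757/(899*(2*(1/20) - 21*(-¼)) - 5559) = -56757/(899*(⅒ + 21/4) - 5559) = -56757/(899*(107/20) - 5559) = -56757/(96193/20 - 5559) = -56757/(-14987/20) = -56757*(-20/14987) = 1135140/14987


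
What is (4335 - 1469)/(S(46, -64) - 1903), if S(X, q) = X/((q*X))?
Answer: -183424/121793 ≈ -1.5060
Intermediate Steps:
S(X, q) = 1/q (S(X, q) = X/((X*q)) = X*(1/(X*q)) = 1/q)
(4335 - 1469)/(S(46, -64) - 1903) = (4335 - 1469)/(1/(-64) - 1903) = 2866/(-1/64 - 1903) = 2866/(-121793/64) = 2866*(-64/121793) = -183424/121793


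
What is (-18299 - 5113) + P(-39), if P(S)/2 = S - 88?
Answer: -23666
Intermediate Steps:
P(S) = -176 + 2*S (P(S) = 2*(S - 88) = 2*(-88 + S) = -176 + 2*S)
(-18299 - 5113) + P(-39) = (-18299 - 5113) + (-176 + 2*(-39)) = -23412 + (-176 - 78) = -23412 - 254 = -23666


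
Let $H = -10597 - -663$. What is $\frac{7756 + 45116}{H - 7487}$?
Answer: $- \frac{17624}{5807} \approx -3.035$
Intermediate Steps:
$H = -9934$ ($H = -10597 + 663 = -9934$)
$\frac{7756 + 45116}{H - 7487} = \frac{7756 + 45116}{-9934 - 7487} = \frac{52872}{-17421} = 52872 \left(- \frac{1}{17421}\right) = - \frac{17624}{5807}$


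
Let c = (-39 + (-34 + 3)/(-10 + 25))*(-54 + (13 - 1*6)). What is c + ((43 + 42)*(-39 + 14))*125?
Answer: -3955423/15 ≈ -2.6370e+5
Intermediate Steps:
c = 28952/15 (c = (-39 - 31/15)*(-54 + (13 - 6)) = (-39 - 31*1/15)*(-54 + 7) = (-39 - 31/15)*(-47) = -616/15*(-47) = 28952/15 ≈ 1930.1)
c + ((43 + 42)*(-39 + 14))*125 = 28952/15 + ((43 + 42)*(-39 + 14))*125 = 28952/15 + (85*(-25))*125 = 28952/15 - 2125*125 = 28952/15 - 265625 = -3955423/15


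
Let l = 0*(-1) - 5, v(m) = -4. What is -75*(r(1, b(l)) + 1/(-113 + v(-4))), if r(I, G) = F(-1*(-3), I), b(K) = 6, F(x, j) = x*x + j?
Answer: -29225/39 ≈ -749.36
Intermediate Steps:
l = -5 (l = 0 - 5 = -5)
F(x, j) = j + x² (F(x, j) = x² + j = j + x²)
r(I, G) = 9 + I (r(I, G) = I + (-1*(-3))² = I + 3² = I + 9 = 9 + I)
-75*(r(1, b(l)) + 1/(-113 + v(-4))) = -75*((9 + 1) + 1/(-113 - 4)) = -75*(10 + 1/(-117)) = -75*(10 - 1/117) = -75*1169/117 = -29225/39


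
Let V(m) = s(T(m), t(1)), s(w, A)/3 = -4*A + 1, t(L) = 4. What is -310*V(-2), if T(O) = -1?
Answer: 13950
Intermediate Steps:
s(w, A) = 3 - 12*A (s(w, A) = 3*(-4*A + 1) = 3*(1 - 4*A) = 3 - 12*A)
V(m) = -45 (V(m) = 3 - 12*4 = 3 - 48 = -45)
-310*V(-2) = -310*(-45) = 13950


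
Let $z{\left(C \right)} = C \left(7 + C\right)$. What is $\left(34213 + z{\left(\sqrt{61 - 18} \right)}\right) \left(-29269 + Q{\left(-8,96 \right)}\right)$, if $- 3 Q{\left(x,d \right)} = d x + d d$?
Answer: $-1099103760 - 224595 \sqrt{43} \approx -1.1006 \cdot 10^{9}$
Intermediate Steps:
$Q{\left(x,d \right)} = - \frac{d^{2}}{3} - \frac{d x}{3}$ ($Q{\left(x,d \right)} = - \frac{d x + d d}{3} = - \frac{d x + d^{2}}{3} = - \frac{d^{2} + d x}{3} = - \frac{d^{2}}{3} - \frac{d x}{3}$)
$\left(34213 + z{\left(\sqrt{61 - 18} \right)}\right) \left(-29269 + Q{\left(-8,96 \right)}\right) = \left(34213 + \sqrt{61 - 18} \left(7 + \sqrt{61 - 18}\right)\right) \left(-29269 - 32 \left(96 - 8\right)\right) = \left(34213 + \sqrt{43} \left(7 + \sqrt{43}\right)\right) \left(-29269 - 32 \cdot 88\right) = \left(34213 + \sqrt{43} \left(7 + \sqrt{43}\right)\right) \left(-29269 - 2816\right) = \left(34213 + \sqrt{43} \left(7 + \sqrt{43}\right)\right) \left(-32085\right) = -1097724105 - 32085 \sqrt{43} \left(7 + \sqrt{43}\right)$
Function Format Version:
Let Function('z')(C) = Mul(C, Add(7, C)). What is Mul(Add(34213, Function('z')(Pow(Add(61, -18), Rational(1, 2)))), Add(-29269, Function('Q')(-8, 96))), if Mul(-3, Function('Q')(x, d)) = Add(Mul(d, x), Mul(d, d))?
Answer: Add(-1099103760, Mul(-224595, Pow(43, Rational(1, 2)))) ≈ -1.1006e+9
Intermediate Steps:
Function('Q')(x, d) = Add(Mul(Rational(-1, 3), Pow(d, 2)), Mul(Rational(-1, 3), d, x)) (Function('Q')(x, d) = Mul(Rational(-1, 3), Add(Mul(d, x), Mul(d, d))) = Mul(Rational(-1, 3), Add(Mul(d, x), Pow(d, 2))) = Mul(Rational(-1, 3), Add(Pow(d, 2), Mul(d, x))) = Add(Mul(Rational(-1, 3), Pow(d, 2)), Mul(Rational(-1, 3), d, x)))
Mul(Add(34213, Function('z')(Pow(Add(61, -18), Rational(1, 2)))), Add(-29269, Function('Q')(-8, 96))) = Mul(Add(34213, Mul(Pow(Add(61, -18), Rational(1, 2)), Add(7, Pow(Add(61, -18), Rational(1, 2))))), Add(-29269, Mul(Rational(-1, 3), 96, Add(96, -8)))) = Mul(Add(34213, Mul(Pow(43, Rational(1, 2)), Add(7, Pow(43, Rational(1, 2))))), Add(-29269, Mul(Rational(-1, 3), 96, 88))) = Mul(Add(34213, Mul(Pow(43, Rational(1, 2)), Add(7, Pow(43, Rational(1, 2))))), Add(-29269, -2816)) = Mul(Add(34213, Mul(Pow(43, Rational(1, 2)), Add(7, Pow(43, Rational(1, 2))))), -32085) = Add(-1097724105, Mul(-32085, Pow(43, Rational(1, 2)), Add(7, Pow(43, Rational(1, 2)))))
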